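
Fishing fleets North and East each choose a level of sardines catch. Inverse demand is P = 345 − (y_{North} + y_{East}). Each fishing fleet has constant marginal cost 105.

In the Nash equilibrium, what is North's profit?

6400

Fishing fleet North's profit: π = y_{North}(345 − (y_{North} + y_{East})) − 105y_{North}.
∂π/∂y_{North} = 240 − 2y_{North} − y_{East} = 0, so y_{North} = 120 − 0.5y_{East}.
Setting y_{North} = y_{East} in the reaction function: y_{North} = 120 − 0.5y_{North}, so y_{North} = 120 / 1.5 = 80.
Price P = 345 − 160 = 185.
North's profit: (185 − 105)·80 = 6400.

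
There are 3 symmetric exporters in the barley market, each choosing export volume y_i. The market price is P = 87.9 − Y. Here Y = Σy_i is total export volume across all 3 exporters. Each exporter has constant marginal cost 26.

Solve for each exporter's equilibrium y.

15.475

A representative exporter's profit is π_i = y_i(87.9 − Y) − 26y_i, with Y = y_i + Σ_{j≠i} y_j.
First-order condition: 61.9 − 2y_i − Σ_{j≠i} y_j = 0.
In a symmetric equilibrium every exporter chooses the same y, so Σ_{j≠i} y_j = 2y. The condition becomes 61.9 − 4y = 0, giving y = 61.9/4 = 15.475.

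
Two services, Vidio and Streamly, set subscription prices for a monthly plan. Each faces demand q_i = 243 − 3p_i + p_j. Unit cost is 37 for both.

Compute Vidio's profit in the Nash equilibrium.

Vidio's profit: π = (p_{Vidio} − 37)(243 − 3p_{Vidio} + p_{Streamly}).
∂π/∂p_{Vidio} = 354 − 6p_{Vidio} + p_{Streamly} = 0 ⇒ p_{Vidio} = 59 + (1/6)p_{Streamly}.
Setting p_{Vidio} = p_{Streamly} in the reaction function: p_{Vidio} = 59 + (1/6)p_{Vidio}, so p_{Vidio} = 59 / (5/6) = 70.8.
q_{Vidio} = 243 − 3·70.8 + 70.8 = 101.4.
Profit = (70.8 − 37)·101.4 = 3427.32.

3427.32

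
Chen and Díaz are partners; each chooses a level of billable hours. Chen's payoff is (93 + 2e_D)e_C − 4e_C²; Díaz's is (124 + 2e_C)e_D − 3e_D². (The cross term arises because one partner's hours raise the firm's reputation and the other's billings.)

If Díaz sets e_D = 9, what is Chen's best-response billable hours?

Expanding Chen's payoff: 93e_C + 2e_De_C − 4e_C².
∂π/∂e_C = 93 + 2e_D − 8e_C = 0, so e_C = 11.625 + 0.25e_D.
At e_D = 9: e_C = 11.625 + 0.25·9 = 13.875.

13.875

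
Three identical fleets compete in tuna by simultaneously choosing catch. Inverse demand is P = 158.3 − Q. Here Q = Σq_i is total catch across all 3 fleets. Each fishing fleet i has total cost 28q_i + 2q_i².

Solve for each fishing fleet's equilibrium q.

16.2875

A representative fishing fleet's profit is π_i = q_i(158.3 − Q) − 28q_i − 2q_i², with Q = q_i + Σ_{j≠i} q_j.
First-order condition: 130.3 − 6q_i − Σ_{j≠i} q_j = 0.
With identical fishing fleets, set every q_j = q: then 130.3 − 6q − 2q = 0, i.e. q = 130.3/8 = 16.2875.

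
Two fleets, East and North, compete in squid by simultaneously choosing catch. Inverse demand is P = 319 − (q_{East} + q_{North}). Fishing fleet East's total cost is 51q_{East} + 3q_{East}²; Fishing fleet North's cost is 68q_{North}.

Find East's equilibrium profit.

1444

Fishing fleet East's profit: π = q_{East}(319 − (q_{East} + q_{North})) − 51q_{East} − 3q_{East}².
∂π/∂q_{East} = 268 − 8q_{East} − q_{North} = 0, so q_{East} = 33.5 − 0.125q_{North}.
For North: ∂π/∂q_{North} = 251 − 2q_{North} − q_{East} = 0 ⇒ q_{North} = 125.5 − 0.5q_{East}.
Solving the two reaction functions simultaneously: (1 − (−0.125)(−0.5))q_{East} = 33.5 − 0.125·125.5, so 0.9375q_{East} = 17.8125 and q_{East} = 19.
Then q_{North} = 125.5 − 0.5·19 = 116.
Price P = 319 − 135 = 184.
East's profit: (184 − 51)·19 − 3(19)² = 1444.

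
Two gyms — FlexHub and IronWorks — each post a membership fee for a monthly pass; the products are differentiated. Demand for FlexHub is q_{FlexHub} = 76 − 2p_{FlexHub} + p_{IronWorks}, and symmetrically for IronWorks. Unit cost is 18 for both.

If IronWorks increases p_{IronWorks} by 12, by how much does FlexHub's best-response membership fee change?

3

FlexHub's profit: π = (p_{FlexHub} − 18)(76 − 2p_{FlexHub} + p_{IronWorks}).
∂π/∂p_{FlexHub} = 112 − 4p_{FlexHub} + p_{IronWorks} = 0 ⇒ p_{FlexHub} = 28 + 0.25p_{IronWorks}.
The reaction-function slope is 0.25, so a 12-unit rise in p_{IronWorks} moves p_{FlexHub} by 0.25 × 12 = 3. FlexHub's best response rises — the actions are strategic complements.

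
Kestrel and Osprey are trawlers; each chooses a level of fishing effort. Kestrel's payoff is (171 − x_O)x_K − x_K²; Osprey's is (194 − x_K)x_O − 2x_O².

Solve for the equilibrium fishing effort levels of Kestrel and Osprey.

Expanding Kestrel's payoff: 171x_K − x_Ox_K − x_K².
∂π/∂x_K = 171 − x_O − 2x_K = 0, so x_K = 85.5 − 0.5x_O.
Likewise for Osprey: x_O = 48.5 − 0.25x_K.
Solving the two reaction functions simultaneously: (1 − (−0.5)(−0.25))x_K = 85.5 − 0.5·48.5, so 0.875x_K = 61.25 and x_K = 70.
Then x_O = 48.5 − 0.25·70 = 31.

70, 31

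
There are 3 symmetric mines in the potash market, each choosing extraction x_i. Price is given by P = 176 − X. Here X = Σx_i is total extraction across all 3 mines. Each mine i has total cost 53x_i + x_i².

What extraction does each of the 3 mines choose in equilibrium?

20.5

A representative mine's profit is π_i = x_i(176 − X) − 53x_i − x_i², with X = x_i + Σ_{j≠i} x_j.
First-order condition: 123 − 4x_i − Σ_{j≠i} x_j = 0.
In a symmetric equilibrium every mine chooses the same x, so Σ_{j≠i} x_j = 2x. The condition becomes 123 − 6x = 0, giving x = 123/6 = 20.5.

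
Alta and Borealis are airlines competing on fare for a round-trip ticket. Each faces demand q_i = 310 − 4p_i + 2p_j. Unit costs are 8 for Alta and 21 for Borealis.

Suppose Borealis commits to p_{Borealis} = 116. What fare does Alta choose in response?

71.75

Alta's profit: π = (p_{Alta} − 8)(310 − 4p_{Alta} + 2p_{Borealis}).
∂π/∂p_{Alta} = 342 − 8p_{Alta} + 2p_{Borealis} = 0 ⇒ p_{Alta} = 42.75 + 0.25p_{Borealis}.
At p_{Borealis} = 116: p_{Alta} = 42.75 + 0.25·116 = 71.75.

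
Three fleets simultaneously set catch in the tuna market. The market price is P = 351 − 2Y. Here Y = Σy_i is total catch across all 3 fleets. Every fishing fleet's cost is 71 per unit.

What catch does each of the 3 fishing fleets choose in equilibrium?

A representative fishing fleet's profit is π_i = y_i(351 − 2Y) − 71y_i, with Y = y_i + Σ_{j≠i} y_j.
First-order condition: 280 − 4y_i − 2Σ_{j≠i} y_j = 0.
In a symmetric equilibrium every fishing fleet chooses the same y, so Σ_{j≠i} y_j = 2y. The condition becomes 280 − 8y = 0, giving y = 280/8 = 35.

35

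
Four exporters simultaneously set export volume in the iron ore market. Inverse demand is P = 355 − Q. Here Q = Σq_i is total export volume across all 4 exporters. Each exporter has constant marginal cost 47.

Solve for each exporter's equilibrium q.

A representative exporter's profit is π_i = q_i(355 − Q) − 47q_i, with Q = q_i + Σ_{j≠i} q_j.
First-order condition: 308 − 2q_i − Σ_{j≠i} q_j = 0.
With identical exporters, set every q_j = q: then 308 − 2q − 3q = 0, i.e. q = 308/5 = 61.6.

61.6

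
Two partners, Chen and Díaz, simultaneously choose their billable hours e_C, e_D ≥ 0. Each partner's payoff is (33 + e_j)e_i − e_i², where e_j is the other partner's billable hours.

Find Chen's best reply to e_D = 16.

Chen's payoff is (33 + e_D)e_C − e_C².
∂π/∂e_C = 33 + e_D − 2e_C = 0, so e_C = 16.5 + 0.5e_D.
At e_D = 16: e_C = 16.5 + 0.5·16 = 24.5.

24.5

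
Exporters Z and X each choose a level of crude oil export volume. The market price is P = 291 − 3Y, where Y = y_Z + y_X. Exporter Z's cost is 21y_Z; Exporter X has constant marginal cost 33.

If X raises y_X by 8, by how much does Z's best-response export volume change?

Exporter Z's profit: π = y_Z(291 − 3(y_Z + y_X)) − 21y_Z.
∂π/∂y_Z = 270 − 6y_Z − 3y_X = 0, so y_Z = 45 − 0.5y_X.
The reaction-function slope is −0.5, so an 8-unit rise in y_X moves y_Z by −0.5 × 8 = −4. Z's best response falls — the actions are strategic substitutes.

-4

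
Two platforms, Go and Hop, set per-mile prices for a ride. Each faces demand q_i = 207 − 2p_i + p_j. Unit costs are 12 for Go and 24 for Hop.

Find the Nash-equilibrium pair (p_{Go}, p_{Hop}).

78.6, 83.4

Go's profit: π = (p_{Go} − 12)(207 − 2p_{Go} + p_{Hop}).
∂π/∂p_{Go} = 231 − 4p_{Go} + p_{Hop} = 0 ⇒ p_{Go} = 57.75 + 0.25p_{Hop}.
Similarly p_{Hop} = 63.75 + 0.25p_{Go}.
Substituting the second reaction function into the first: p_{Go} = 57.75 + 0.25(63.75 + 0.25p_{Go}), which gives 0.9375p_{Go} = 73.6875 ⇒ p_{Go} = 78.6.
Then p_{Hop} = 63.75 + 0.25·78.6 = 83.4.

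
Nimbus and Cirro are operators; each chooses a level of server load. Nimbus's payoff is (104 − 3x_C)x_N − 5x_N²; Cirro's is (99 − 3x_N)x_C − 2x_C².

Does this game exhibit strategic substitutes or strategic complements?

Expanding Nimbus's payoff: 104x_N − 3x_Cx_N − 5x_N².
∂π/∂x_N = 104 − 3x_C − 10x_N = 0, so x_N = 10.4 − 0.3x_C.
The best-response slope dx_N/dx_C = −0.3 < 0: the reaction function is downward-sloping, so the choices are strategic substitutes.

strategic substitutes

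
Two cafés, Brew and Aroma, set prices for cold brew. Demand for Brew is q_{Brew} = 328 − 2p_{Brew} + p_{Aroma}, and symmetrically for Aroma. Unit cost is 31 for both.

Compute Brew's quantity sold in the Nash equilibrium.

198

Brew's profit: π = (p_{Brew} − 31)(328 − 2p_{Brew} + p_{Aroma}).
∂π/∂p_{Brew} = 390 − 4p_{Brew} + p_{Aroma} = 0 ⇒ p_{Brew} = 97.5 + 0.25p_{Aroma}.
The game is symmetric, so in equilibrium p_{Aroma} = p_{Brew}: the reaction function gives 0.75p_{Brew} = 97.5, hence p_{Brew} = 130.
q_{Brew} = 328 − 2·130 + 130 = 198.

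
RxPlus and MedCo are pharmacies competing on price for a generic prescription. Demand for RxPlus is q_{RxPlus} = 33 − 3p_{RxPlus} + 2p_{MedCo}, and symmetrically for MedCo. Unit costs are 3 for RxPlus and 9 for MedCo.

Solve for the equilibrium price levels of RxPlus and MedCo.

RxPlus's profit: π = (p_{RxPlus} − 3)(33 − 3p_{RxPlus} + 2p_{MedCo}).
∂π/∂p_{RxPlus} = 42 − 6p_{RxPlus} + 2p_{MedCo} = 0 ⇒ p_{RxPlus} = 7 + (1/3)p_{MedCo}.
Similarly p_{MedCo} = 10 + (1/3)p_{RxPlus}.
Substituting the second reaction function into the first: p_{RxPlus} = 7 + (1/3)(10 + (1/3)p_{RxPlus}), which gives (8/9)p_{RxPlus} = 31/3 ⇒ p_{RxPlus} = 11.625.
Then p_{MedCo} = 10 + (1/3)·11.625 = 13.875.

11.625, 13.875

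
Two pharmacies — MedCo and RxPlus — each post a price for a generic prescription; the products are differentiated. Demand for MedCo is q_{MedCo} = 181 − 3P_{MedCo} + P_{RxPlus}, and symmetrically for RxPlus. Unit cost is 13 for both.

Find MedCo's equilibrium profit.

MedCo's profit: π = (P_{MedCo} − 13)(181 − 3P_{MedCo} + P_{RxPlus}).
∂π/∂P_{MedCo} = 220 − 6P_{MedCo} + P_{RxPlus} = 0 ⇒ P_{MedCo} = 110/3 + (1/6)P_{RxPlus}.
The game is symmetric, so in equilibrium P_{RxPlus} = P_{MedCo}: the reaction function gives (5/6)P_{MedCo} = 110/3, hence P_{MedCo} = 44.
q_{MedCo} = 181 − 3·44 + 44 = 93.
Profit = (44 − 13)·93 = 2883.

2883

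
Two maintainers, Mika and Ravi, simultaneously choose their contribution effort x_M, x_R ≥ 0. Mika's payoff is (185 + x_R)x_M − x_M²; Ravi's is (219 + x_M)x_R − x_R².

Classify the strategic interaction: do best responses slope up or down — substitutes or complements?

Expanding Mika's payoff: 185x_M + x_Rx_M − x_M².
∂π/∂x_M = 185 + x_R − 2x_M = 0, so x_M = 92.5 + 0.5x_R.
The best-response slope dx_M/dx_R = 0.5 > 0: the reaction function is upward-sloping, so the choices are strategic complements.

strategic complements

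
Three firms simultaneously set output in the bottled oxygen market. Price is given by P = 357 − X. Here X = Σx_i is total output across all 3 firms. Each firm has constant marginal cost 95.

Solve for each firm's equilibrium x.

A representative firm's profit is π_i = x_i(357 − X) − 95x_i, with X = x_i + Σ_{j≠i} x_j.
First-order condition: 262 − 2x_i − Σ_{j≠i} x_j = 0.
With identical firms, set every x_j = x: then 262 − 2x − 2x = 0, i.e. x = 262/4 = 65.5.

65.5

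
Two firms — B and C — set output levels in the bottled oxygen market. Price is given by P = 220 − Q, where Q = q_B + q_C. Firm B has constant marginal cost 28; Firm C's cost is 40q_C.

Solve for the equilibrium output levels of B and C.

Firm B's profit: π = q_B(220 − (q_B + q_C)) − 28q_B.
∂π/∂q_B = 192 − 2q_B − q_C = 0, so q_B = 96 − 0.5q_C.
By the same steps for C: q_C = 90 − 0.5q_B.
Solving the two reaction functions simultaneously: (1 − (−0.5)(−0.5))q_B = 96 − 0.5·90, so 0.75q_B = 51 and q_B = 68.
Then q_C = 90 − 0.5·68 = 56.

68, 56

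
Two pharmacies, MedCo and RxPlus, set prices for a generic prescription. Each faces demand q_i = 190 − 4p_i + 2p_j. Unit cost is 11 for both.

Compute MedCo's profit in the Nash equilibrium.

3136

MedCo's profit: π = (p_{MedCo} − 11)(190 − 4p_{MedCo} + 2p_{RxPlus}).
∂π/∂p_{MedCo} = 234 − 8p_{MedCo} + 2p_{RxPlus} = 0 ⇒ p_{MedCo} = 29.25 + 0.25p_{RxPlus}.
The game is symmetric, so in equilibrium p_{RxPlus} = p_{MedCo}: the reaction function gives 0.75p_{MedCo} = 29.25, hence p_{MedCo} = 39.
q_{MedCo} = 190 − 4·39 + 2·39 = 112.
Profit = (39 − 11)·112 = 3136.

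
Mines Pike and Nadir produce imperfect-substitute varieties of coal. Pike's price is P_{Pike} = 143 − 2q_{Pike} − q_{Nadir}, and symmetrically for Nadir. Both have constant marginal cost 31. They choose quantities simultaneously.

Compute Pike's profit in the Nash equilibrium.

1003.52

Mine Pike's profit: π = q_{Pike}(143 − 2q_{Pike} − q_{Nadir}) − 31q_{Pike}.
∂π/∂q_{Pike} = 112 − 4q_{Pike} − q_{Nadir} = 0 ⇒ q_{Pike} = 28 − 0.25q_{Nadir}.
Setting q_{Pike} = q_{Nadir} in the reaction function: q_{Pike} = 28 − 0.25q_{Pike}, so q_{Pike} = 28 / 1.25 = 22.4.
P_{Pike} = 143 − 2·22.4 − 22.4 = 75.8.
Profit = (75.8 − 31)·22.4 = 1003.52.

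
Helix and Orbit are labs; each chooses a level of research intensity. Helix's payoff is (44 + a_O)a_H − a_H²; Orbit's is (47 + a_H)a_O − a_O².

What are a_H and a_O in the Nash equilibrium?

Expanding Helix's payoff: 44a_H + a_Oa_H − a_H².
∂π/∂a_H = 44 + a_O − 2a_H = 0, so a_H = 22 + 0.5a_O.
Likewise for Orbit: a_O = 23.5 + 0.5a_H.
Substituting the second reaction function into the first: a_H = 22 + 0.5(23.5 + 0.5a_H), which gives 0.75a_H = 33.75 ⇒ a_H = 45.
Then a_O = 23.5 + 0.5·45 = 46.

45, 46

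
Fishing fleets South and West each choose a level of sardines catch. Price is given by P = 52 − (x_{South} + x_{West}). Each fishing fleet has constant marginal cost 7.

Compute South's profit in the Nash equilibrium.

225

Fishing fleet South's profit: π = x_{South}(52 − (x_{South} + x_{West})) − 7x_{South}.
∂π/∂x_{South} = 45 − 2x_{South} − x_{West} = 0, so x_{South} = 22.5 − 0.5x_{West}.
The game is symmetric, so in equilibrium x_{West} = x_{South}: the reaction function gives 1.5x_{South} = 22.5, hence x_{South} = 15.
Price P = 52 − 30 = 22.
South's profit: (22 − 7)·15 = 225.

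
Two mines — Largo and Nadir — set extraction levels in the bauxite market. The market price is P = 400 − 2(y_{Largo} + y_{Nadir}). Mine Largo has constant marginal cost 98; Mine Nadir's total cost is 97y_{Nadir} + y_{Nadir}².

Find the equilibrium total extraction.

Mine Largo's profit: π = y_{Largo}(400 − 2(y_{Largo} + y_{Nadir})) − 98y_{Largo}.
∂π/∂y_{Largo} = 302 − 4y_{Largo} − 2y_{Nadir} = 0, so y_{Largo} = 75.5 − 0.5y_{Nadir}.
For Nadir: ∂π/∂y_{Nadir} = 303 − 6y_{Nadir} − 2y_{Largo} = 0 ⇒ y_{Nadir} = 50.5 − (1/3)y_{Largo}.
Solving the two reaction functions simultaneously: (1 − (−0.5)(−1/3))y_{Largo} = 75.5 − 0.5·50.5, so (5/6)y_{Largo} = 50.25 and y_{Largo} = 60.3.
Then y_{Nadir} = 50.5 − (1/3)·60.3 = 30.4.
Total extraction: 60.3 + 30.4 = 90.7.

90.7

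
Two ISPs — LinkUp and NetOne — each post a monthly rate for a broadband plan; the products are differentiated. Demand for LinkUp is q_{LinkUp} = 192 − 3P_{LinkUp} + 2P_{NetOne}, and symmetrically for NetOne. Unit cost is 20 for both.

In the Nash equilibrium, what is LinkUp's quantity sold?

129

LinkUp's profit: π = (P_{LinkUp} − 20)(192 − 3P_{LinkUp} + 2P_{NetOne}).
∂π/∂P_{LinkUp} = 252 − 6P_{LinkUp} + 2P_{NetOne} = 0 ⇒ P_{LinkUp} = 42 + (1/3)P_{NetOne}.
The game is symmetric, so in equilibrium P_{NetOne} = P_{LinkUp}: the reaction function gives (2/3)P_{LinkUp} = 42, hence P_{LinkUp} = 63.
q_{LinkUp} = 192 − 3·63 + 2·63 = 129.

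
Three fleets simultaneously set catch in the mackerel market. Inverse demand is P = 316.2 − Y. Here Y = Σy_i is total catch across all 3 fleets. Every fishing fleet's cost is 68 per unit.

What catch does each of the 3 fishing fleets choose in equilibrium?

62.05

A representative fishing fleet's profit is π_i = y_i(316.2 − Y) − 68y_i, with Y = y_i + Σ_{j≠i} y_j.
First-order condition: 248.2 − 2y_i − Σ_{j≠i} y_j = 0.
With identical fishing fleets, set every y_j = y: then 248.2 − 2y − 2y = 0, i.e. y = 248.2/4 = 62.05.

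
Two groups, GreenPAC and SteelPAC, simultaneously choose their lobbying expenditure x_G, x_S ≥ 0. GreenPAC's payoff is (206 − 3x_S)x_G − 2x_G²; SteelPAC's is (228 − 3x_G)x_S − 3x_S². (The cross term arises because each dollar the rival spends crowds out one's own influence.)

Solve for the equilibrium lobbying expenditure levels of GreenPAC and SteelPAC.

Expanding GreenPAC's payoff: 206x_G − 3x_Sx_G − 2x_G².
∂π/∂x_G = 206 − 3x_S − 4x_G = 0, so x_G = 51.5 − 0.75x_S.
Likewise for SteelPAC: x_S = 38 − 0.5x_G.
Substituting the second reaction function into the first: x_G = 51.5 − 0.75(38 − 0.5x_G), which gives 0.625x_G = 23 ⇒ x_G = 36.8.
Then x_S = 38 − 0.5·36.8 = 19.6.

36.8, 19.6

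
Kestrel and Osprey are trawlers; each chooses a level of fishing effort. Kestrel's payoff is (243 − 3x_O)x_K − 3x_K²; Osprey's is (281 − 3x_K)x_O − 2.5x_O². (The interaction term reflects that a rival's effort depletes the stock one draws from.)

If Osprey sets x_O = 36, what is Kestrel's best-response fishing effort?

Expanding Kestrel's payoff: 243x_K − 3x_Ox_K − 3x_K².
∂π/∂x_K = 243 − 3x_O − 6x_K = 0, so x_K = 40.5 − 0.5x_O.
At x_O = 36: x_K = 40.5 − 0.5·36 = 22.5.

22.5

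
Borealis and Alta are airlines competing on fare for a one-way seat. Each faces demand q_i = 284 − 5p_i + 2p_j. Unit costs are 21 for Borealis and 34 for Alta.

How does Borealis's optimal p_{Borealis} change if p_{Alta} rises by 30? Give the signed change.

6

Borealis's profit: π = (p_{Borealis} − 21)(284 − 5p_{Borealis} + 2p_{Alta}).
∂π/∂p_{Borealis} = 389 − 10p_{Borealis} + 2p_{Alta} = 0 ⇒ p_{Borealis} = 38.9 + 0.2p_{Alta}.
The reaction-function slope is 0.2, so a 30-unit rise in p_{Alta} moves p_{Borealis} by 0.2 × 30 = 6. Borealis's best response rises — the actions are strategic complements.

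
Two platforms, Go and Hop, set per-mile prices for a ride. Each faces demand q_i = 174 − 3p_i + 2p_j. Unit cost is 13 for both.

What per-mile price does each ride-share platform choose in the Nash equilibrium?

Go's profit: π = (p_{Go} − 13)(174 − 3p_{Go} + 2p_{Hop}).
∂π/∂p_{Go} = 213 − 6p_{Go} + 2p_{Hop} = 0 ⇒ p_{Go} = 35.5 + (1/3)p_{Hop}.
The game is symmetric, so in equilibrium p_{Hop} = p_{Go}: the reaction function gives (2/3)p_{Go} = 35.5, hence p_{Go} = 53.25.

53.25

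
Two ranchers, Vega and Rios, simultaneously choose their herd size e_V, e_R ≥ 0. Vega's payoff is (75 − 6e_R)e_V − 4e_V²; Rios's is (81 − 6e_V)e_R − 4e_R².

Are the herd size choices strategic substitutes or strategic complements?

strategic substitutes

Expanding Vega's payoff: 75e_V − 6e_Re_V − 4e_V².
∂π/∂e_V = 75 − 6e_R − 8e_V = 0, so e_V = 9.375 − 0.75e_R.
The best-response slope de_V/de_R = −0.75 < 0: the reaction function is downward-sloping, so the choices are strategic substitutes.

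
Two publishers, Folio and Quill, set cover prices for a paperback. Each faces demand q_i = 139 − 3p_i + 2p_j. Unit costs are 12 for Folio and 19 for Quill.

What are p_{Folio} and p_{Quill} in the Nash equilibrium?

Folio's profit: π = (p_{Folio} − 12)(139 − 3p_{Folio} + 2p_{Quill}).
∂π/∂p_{Folio} = 175 − 6p_{Folio} + 2p_{Quill} = 0 ⇒ p_{Folio} = 175/6 + (1/3)p_{Quill}.
Similarly p_{Quill} = 98/3 + (1/3)p_{Folio}.
Substituting the second reaction function into the first: p_{Folio} = 175/6 + (1/3)(98/3 + (1/3)p_{Folio}), which gives (8/9)p_{Folio} = 721/18 ⇒ p_{Folio} = 45.0625.
Then p_{Quill} = 98/3 + (1/3)·45.0625 = 47.6875.

45.0625, 47.6875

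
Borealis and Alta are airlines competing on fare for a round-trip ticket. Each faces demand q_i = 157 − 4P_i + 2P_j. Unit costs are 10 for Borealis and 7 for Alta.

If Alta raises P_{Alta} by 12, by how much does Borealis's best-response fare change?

Borealis's profit: π = (P_{Borealis} − 10)(157 − 4P_{Borealis} + 2P_{Alta}).
∂π/∂P_{Borealis} = 197 − 8P_{Borealis} + 2P_{Alta} = 0 ⇒ P_{Borealis} = 24.625 + 0.25P_{Alta}.
The reaction-function slope is 0.25, so a 12-unit rise in P_{Alta} moves P_{Borealis} by 0.25 × 12 = 3. Borealis's best response rises — the actions are strategic complements.

3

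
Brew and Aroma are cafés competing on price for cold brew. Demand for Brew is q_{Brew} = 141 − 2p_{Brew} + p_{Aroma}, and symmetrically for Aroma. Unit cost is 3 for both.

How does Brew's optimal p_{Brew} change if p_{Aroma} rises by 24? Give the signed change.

Brew's profit: π = (p_{Brew} − 3)(141 − 2p_{Brew} + p_{Aroma}).
∂π/∂p_{Brew} = 147 − 4p_{Brew} + p_{Aroma} = 0 ⇒ p_{Brew} = 36.75 + 0.25p_{Aroma}.
The reaction-function slope is 0.25, so a 24-unit rise in p_{Aroma} moves p_{Brew} by 0.25 × 24 = 6. Brew's best response rises — the actions are strategic complements.

6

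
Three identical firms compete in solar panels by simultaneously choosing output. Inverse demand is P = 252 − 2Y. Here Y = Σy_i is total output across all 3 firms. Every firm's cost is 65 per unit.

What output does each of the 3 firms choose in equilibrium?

A representative firm's profit is π_i = y_i(252 − 2Y) − 65y_i, with Y = y_i + Σ_{j≠i} y_j.
First-order condition: 187 − 4y_i − 2Σ_{j≠i} y_j = 0.
In a symmetric equilibrium every firm chooses the same y, so Σ_{j≠i} y_j = 2y. The condition becomes 187 − 8y = 0, giving y = 187/8 = 23.375.

23.375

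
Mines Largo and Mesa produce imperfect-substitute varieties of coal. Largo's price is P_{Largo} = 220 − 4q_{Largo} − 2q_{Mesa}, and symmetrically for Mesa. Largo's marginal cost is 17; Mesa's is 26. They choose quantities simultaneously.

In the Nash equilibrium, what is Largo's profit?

Mine Largo's profit: π = q_{Largo}(220 − 4q_{Largo} − 2q_{Mesa}) − 17q_{Largo}.
∂π/∂q_{Largo} = 203 − 8q_{Largo} − 2q_{Mesa} = 0 ⇒ q_{Largo} = 25.375 − 0.25q_{Mesa}.
Similarly q_{Mesa} = 24.25 − 0.25q_{Largo}.
Plugging q_{Mesa} into Largo's best response: q_{Largo} = 25.375 − 0.25(24.25 − 0.25q_{Largo}) ⇒ 0.9375q_{Largo} = 19.3125, so q_{Largo} = 20.6.
Then q_{Mesa} = 24.25 − 0.25·20.6 = 19.1.
P_{Largo} = 220 − 4·20.6 − 2·19.1 = 99.4.
Profit = (99.4 − 17)·20.6 = 1697.44.

1697.44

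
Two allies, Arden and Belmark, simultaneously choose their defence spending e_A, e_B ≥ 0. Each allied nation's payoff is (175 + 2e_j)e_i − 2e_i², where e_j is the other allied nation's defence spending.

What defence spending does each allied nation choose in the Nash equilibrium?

87.5

Arden's payoff is (175 + 2e_B)e_A − 2e_A².
∂π/∂e_A = 175 + 2e_B − 4e_A = 0, so e_A = 43.75 + 0.5e_B.
By symmetry e_B = e_A; substituting into the reaction function, 0.5e_A = 43.75 and e_A = 87.5.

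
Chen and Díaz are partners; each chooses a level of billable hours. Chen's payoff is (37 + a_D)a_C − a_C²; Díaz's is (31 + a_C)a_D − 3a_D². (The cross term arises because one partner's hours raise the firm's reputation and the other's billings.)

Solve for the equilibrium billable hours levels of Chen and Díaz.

Expanding Chen's payoff: 37a_C + a_Da_C − a_C².
∂π/∂a_C = 37 + a_D − 2a_C = 0, so a_C = 18.5 + 0.5a_D.
Likewise for Díaz: a_D = 31/6 + (1/6)a_C.
Substituting the second reaction function into the first: a_C = 18.5 + 0.5(31/6 + (1/6)a_C), which gives (11/12)a_C = 253/12 ⇒ a_C = 23.
Then a_D = 31/6 + (1/6)·23 = 9.

23, 9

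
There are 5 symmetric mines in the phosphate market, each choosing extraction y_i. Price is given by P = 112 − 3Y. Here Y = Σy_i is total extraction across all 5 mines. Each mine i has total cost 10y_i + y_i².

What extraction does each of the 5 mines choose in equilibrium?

5.1

A representative mine's profit is π_i = y_i(112 − 3Y) − 10y_i − y_i², with Y = y_i + Σ_{j≠i} y_j.
First-order condition: 102 − 8y_i − 3Σ_{j≠i} y_j = 0.
Imposing symmetry (y_j = y for all j) turns Σ_{j≠i} y_j into 4y, so 102 = 20y and y = 5.1.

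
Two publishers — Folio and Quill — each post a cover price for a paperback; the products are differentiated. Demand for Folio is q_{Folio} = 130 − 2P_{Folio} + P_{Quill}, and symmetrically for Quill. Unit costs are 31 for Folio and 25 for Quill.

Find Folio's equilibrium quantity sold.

64.4

Folio's profit: π = (P_{Folio} − 31)(130 − 2P_{Folio} + P_{Quill}).
∂π/∂P_{Folio} = 192 − 4P_{Folio} + P_{Quill} = 0 ⇒ P_{Folio} = 48 + 0.25P_{Quill}.
Similarly P_{Quill} = 45 + 0.25P_{Folio}.
Substituting the second reaction function into the first: P_{Folio} = 48 + 0.25(45 + 0.25P_{Folio}), which gives 0.9375P_{Folio} = 59.25 ⇒ P_{Folio} = 63.2.
Then P_{Quill} = 45 + 0.25·63.2 = 60.8.
q_{Folio} = 130 − 2·63.2 + 60.8 = 64.4.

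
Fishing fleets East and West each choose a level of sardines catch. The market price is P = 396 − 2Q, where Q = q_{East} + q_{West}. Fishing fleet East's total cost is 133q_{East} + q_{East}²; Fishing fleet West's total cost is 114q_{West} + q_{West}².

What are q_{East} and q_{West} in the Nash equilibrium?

31.6875, 36.4375

Fishing fleet East's profit: π = q_{East}(396 − 2(q_{East} + q_{West})) − 133q_{East} − q_{East}².
∂π/∂q_{East} = 263 − 6q_{East} − 2q_{West} = 0, so q_{East} = 263/6 − (1/3)q_{West}.
By the same steps for West: q_{West} = 47 − (1/3)q_{East}.
Substituting the second reaction function into the first: q_{East} = 263/6 − (1/3)(47 − (1/3)q_{East}), which gives (8/9)q_{East} = 169/6 ⇒ q_{East} = 31.6875.
Then q_{West} = 47 − (1/3)·31.6875 = 36.4375.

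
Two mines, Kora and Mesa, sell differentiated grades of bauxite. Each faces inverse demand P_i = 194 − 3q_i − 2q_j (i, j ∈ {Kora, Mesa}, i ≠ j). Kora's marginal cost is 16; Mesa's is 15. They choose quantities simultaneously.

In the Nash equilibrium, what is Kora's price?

82.5625

Mine Kora's profit: π = q_{Kora}(194 − 3q_{Kora} − 2q_{Mesa}) − 16q_{Kora}.
∂π/∂q_{Kora} = 178 − 6q_{Kora} − 2q_{Mesa} = 0 ⇒ q_{Kora} = 89/3 − (1/3)q_{Mesa}.
Similarly q_{Mesa} = 179/6 − (1/3)q_{Kora}.
Substituting the second reaction function into the first: q_{Kora} = 89/3 − (1/3)(179/6 − (1/3)q_{Kora}), which gives (8/9)q_{Kora} = 355/18 ⇒ q_{Kora} = 22.1875.
Then q_{Mesa} = 179/6 − (1/3)·22.1875 = 22.4375.
P_{Kora} = 194 − 3·22.1875 − 2·22.4375 = 82.5625.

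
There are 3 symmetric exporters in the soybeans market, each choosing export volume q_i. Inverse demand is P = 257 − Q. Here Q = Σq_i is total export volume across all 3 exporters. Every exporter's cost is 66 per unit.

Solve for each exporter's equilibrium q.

A representative exporter's profit is π_i = q_i(257 − Q) − 66q_i, with Q = q_i + Σ_{j≠i} q_j.
First-order condition: 191 − 2q_i − Σ_{j≠i} q_j = 0.
With identical exporters, set every q_j = q: then 191 − 2q − 2q = 0, i.e. q = 191/4 = 47.75.

47.75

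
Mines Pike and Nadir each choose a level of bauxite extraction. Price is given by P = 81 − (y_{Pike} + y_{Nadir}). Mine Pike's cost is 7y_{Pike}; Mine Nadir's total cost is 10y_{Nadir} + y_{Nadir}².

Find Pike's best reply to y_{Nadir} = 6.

34

Mine Pike's profit: π = y_{Pike}(81 − (y_{Pike} + y_{Nadir})) − 7y_{Pike}.
∂π/∂y_{Pike} = 74 − 2y_{Pike} − y_{Nadir} = 0, so y_{Pike} = 37 − 0.5y_{Nadir}.
At y_{Nadir} = 6: y_{Pike} = 37 − 0.5·6 = 34.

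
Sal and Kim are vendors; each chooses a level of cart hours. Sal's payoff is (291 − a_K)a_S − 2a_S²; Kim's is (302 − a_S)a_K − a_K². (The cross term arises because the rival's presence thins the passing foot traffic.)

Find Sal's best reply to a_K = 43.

62

Expanding Sal's payoff: 291a_S − a_Ka_S − 2a_S².
∂π/∂a_S = 291 − a_K − 4a_S = 0, so a_S = 72.75 − 0.25a_K.
At a_K = 43: a_S = 72.75 − 0.25·43 = 62.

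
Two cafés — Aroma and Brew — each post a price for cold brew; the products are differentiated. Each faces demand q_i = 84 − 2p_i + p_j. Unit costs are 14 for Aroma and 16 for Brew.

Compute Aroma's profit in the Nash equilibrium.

1113.92

Aroma's profit: π = (p_{Aroma} − 14)(84 − 2p_{Aroma} + p_{Brew}).
∂π/∂p_{Aroma} = 112 − 4p_{Aroma} + p_{Brew} = 0 ⇒ p_{Aroma} = 28 + 0.25p_{Brew}.
Similarly p_{Brew} = 29 + 0.25p_{Aroma}.
Plugging p_{Brew} into Aroma's best response: p_{Aroma} = 28 + 0.25(29 + 0.25p_{Aroma}) ⇒ 0.9375p_{Aroma} = 35.25, so p_{Aroma} = 37.6.
Then p_{Brew} = 29 + 0.25·37.6 = 38.4.
q_{Aroma} = 84 − 2·37.6 + 38.4 = 47.2.
Profit = (37.6 − 14)·47.2 = 1113.92.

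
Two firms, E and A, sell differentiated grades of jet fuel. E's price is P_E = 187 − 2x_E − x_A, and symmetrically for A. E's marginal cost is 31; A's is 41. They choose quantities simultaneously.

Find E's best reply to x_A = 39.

29.25

Firm E's profit: π = x_E(187 − 2x_E − x_A) − 31x_E.
∂π/∂x_E = 156 − 4x_E − x_A = 0 ⇒ x_E = 39 − 0.25x_A.
At x_A = 39: x_E = 39 − 0.25·39 = 29.25.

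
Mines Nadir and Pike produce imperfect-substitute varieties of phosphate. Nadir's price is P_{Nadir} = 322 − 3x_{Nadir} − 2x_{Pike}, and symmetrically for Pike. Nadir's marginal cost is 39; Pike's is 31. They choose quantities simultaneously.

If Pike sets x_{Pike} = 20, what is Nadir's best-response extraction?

Mine Nadir's profit: π = x_{Nadir}(322 − 3x_{Nadir} − 2x_{Pike}) − 39x_{Nadir}.
∂π/∂x_{Nadir} = 283 − 6x_{Nadir} − 2x_{Pike} = 0 ⇒ x_{Nadir} = 283/6 − (1/3)x_{Pike}.
At x_{Pike} = 20: x_{Nadir} = 283/6 − (1/3)·20 = 40.5.

40.5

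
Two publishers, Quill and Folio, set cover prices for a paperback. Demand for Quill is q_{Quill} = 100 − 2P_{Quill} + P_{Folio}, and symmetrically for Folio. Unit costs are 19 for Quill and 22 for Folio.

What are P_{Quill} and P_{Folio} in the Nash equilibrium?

46.4, 47.6

Quill's profit: π = (P_{Quill} − 19)(100 − 2P_{Quill} + P_{Folio}).
∂π/∂P_{Quill} = 138 − 4P_{Quill} + P_{Folio} = 0 ⇒ P_{Quill} = 34.5 + 0.25P_{Folio}.
Similarly P_{Folio} = 36 + 0.25P_{Quill}.
Plugging P_{Folio} into Quill's best response: P_{Quill} = 34.5 + 0.25(36 + 0.25P_{Quill}) ⇒ 0.9375P_{Quill} = 43.5, so P_{Quill} = 46.4.
Then P_{Folio} = 36 + 0.25·46.4 = 47.6.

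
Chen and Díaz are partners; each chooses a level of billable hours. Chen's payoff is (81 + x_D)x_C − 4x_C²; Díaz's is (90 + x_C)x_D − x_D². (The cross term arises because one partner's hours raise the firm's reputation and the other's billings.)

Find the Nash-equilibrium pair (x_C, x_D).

Expanding Chen's payoff: 81x_C + x_Dx_C − 4x_C².
∂π/∂x_C = 81 + x_D − 8x_C = 0, so x_C = 10.125 + 0.125x_D.
Likewise for Díaz: x_D = 45 + 0.5x_C.
Plugging x_D into Chen's best response: x_C = 10.125 + 0.125(45 + 0.5x_C) ⇒ 0.9375x_C = 15.75, so x_C = 16.8.
Then x_D = 45 + 0.5·16.8 = 53.4.

16.8, 53.4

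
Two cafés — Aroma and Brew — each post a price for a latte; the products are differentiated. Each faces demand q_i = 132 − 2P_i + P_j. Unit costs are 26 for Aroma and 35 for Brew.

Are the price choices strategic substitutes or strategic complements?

Aroma's profit: π = (P_{Aroma} − 26)(132 − 2P_{Aroma} + P_{Brew}).
∂π/∂P_{Aroma} = 184 − 4P_{Aroma} + P_{Brew} = 0 ⇒ P_{Aroma} = 46 + 0.25P_{Brew}.
The best-response slope dP_{Aroma}/dP_{Brew} = 0.25 > 0: the reaction function is upward-sloping, so the choices are strategic complements.

strategic complements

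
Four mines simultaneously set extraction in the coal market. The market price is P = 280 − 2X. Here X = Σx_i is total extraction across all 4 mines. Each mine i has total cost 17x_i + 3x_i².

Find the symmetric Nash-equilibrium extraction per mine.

16.4375

A representative mine's profit is π_i = x_i(280 − 2X) − 17x_i − 3x_i², with X = x_i + Σ_{j≠i} x_j.
First-order condition: 263 − 10x_i − 2Σ_{j≠i} x_j = 0.
With identical mines, set every x_j = x: then 263 − 10x − 6x = 0, i.e. x = 263/16 = 16.4375.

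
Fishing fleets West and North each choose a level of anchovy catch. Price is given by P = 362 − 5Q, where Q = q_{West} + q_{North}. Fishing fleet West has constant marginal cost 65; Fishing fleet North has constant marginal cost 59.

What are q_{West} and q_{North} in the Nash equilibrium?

Fishing fleet West's profit: π = q_{West}(362 − 5(q_{West} + q_{North})) − 65q_{West}.
∂π/∂q_{West} = 297 − 10q_{West} − 5q_{North} = 0, so q_{West} = 29.7 − 0.5q_{North}.
By the same steps for North: q_{North} = 30.3 − 0.5q_{West}.
Plugging q_{North} into West's best response: q_{West} = 29.7 − 0.5(30.3 − 0.5q_{West}) ⇒ 0.75q_{West} = 14.55, so q_{West} = 19.4.
Then q_{North} = 30.3 − 0.5·19.4 = 20.6.

19.4, 20.6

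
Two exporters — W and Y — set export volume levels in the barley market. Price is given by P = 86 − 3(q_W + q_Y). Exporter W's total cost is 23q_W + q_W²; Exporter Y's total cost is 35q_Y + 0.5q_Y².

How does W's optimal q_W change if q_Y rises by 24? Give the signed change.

Exporter W's profit: π = q_W(86 − 3(q_W + q_Y)) − 23q_W − q_W².
∂π/∂q_W = 63 − 8q_W − 3q_Y = 0, so q_W = 7.875 − 0.375q_Y.
The reaction-function slope is −0.375, so a 24-unit rise in q_Y moves q_W by −0.375 × 24 = −9. W's best response falls — the actions are strategic substitutes.

-9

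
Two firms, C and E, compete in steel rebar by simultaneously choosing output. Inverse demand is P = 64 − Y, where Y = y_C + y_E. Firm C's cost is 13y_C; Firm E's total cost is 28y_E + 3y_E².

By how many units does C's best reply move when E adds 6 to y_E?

-3

Firm C's profit: π = y_C(64 − (y_C + y_E)) − 13y_C.
∂π/∂y_C = 51 − 2y_C − y_E = 0, so y_C = 25.5 − 0.5y_E.
The reaction-function slope is −0.5, so a 6-unit rise in y_E moves y_C by −0.5 × 6 = −3. C's best response falls — the actions are strategic substitutes.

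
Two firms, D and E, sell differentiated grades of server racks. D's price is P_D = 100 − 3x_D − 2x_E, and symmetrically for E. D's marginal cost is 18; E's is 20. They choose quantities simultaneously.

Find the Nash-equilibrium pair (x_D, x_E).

Firm D's profit: π = x_D(100 − 3x_D − 2x_E) − 18x_D.
∂π/∂x_D = 82 − 6x_D − 2x_E = 0 ⇒ x_D = 41/3 − (1/3)x_E.
Similarly x_E = 40/3 − (1/3)x_D.
Substituting the second reaction function into the first: x_D = 41/3 − (1/3)(40/3 − (1/3)x_D), which gives (8/9)x_D = 83/9 ⇒ x_D = 10.375.
Then x_E = 40/3 − (1/3)·10.375 = 9.875.

10.375, 9.875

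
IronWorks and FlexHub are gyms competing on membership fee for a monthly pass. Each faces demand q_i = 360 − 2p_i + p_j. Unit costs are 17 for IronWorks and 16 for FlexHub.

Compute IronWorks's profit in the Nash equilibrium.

26083.28

IronWorks's profit: π = (p_{IronWorks} − 17)(360 − 2p_{IronWorks} + p_{FlexHub}).
∂π/∂p_{IronWorks} = 394 − 4p_{IronWorks} + p_{FlexHub} = 0 ⇒ p_{IronWorks} = 98.5 + 0.25p_{FlexHub}.
Similarly p_{FlexHub} = 98 + 0.25p_{IronWorks}.
Substituting the second reaction function into the first: p_{IronWorks} = 98.5 + 0.25(98 + 0.25p_{IronWorks}), which gives 0.9375p_{IronWorks} = 123 ⇒ p_{IronWorks} = 131.2.
Then p_{FlexHub} = 98 + 0.25·131.2 = 130.8.
q_{IronWorks} = 360 − 2·131.2 + 130.8 = 228.4.
Profit = (131.2 − 17)·228.4 = 26083.28.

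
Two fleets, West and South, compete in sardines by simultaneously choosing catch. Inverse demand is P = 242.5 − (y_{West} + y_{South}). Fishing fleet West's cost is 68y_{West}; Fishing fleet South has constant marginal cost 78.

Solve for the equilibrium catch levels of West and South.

Fishing fleet West's profit: π = y_{West}(242.5 − (y_{West} + y_{South})) − 68y_{West}.
∂π/∂y_{West} = 174.5 − 2y_{West} − y_{South} = 0, so y_{West} = 87.25 − 0.5y_{South}.
By the same steps for South: y_{South} = 82.25 − 0.5y_{West}.
Substituting the second reaction function into the first: y_{West} = 87.25 − 0.5(82.25 − 0.5y_{West}), which gives 0.75y_{West} = 46.125 ⇒ y_{West} = 61.5.
Then y_{South} = 82.25 − 0.5·61.5 = 51.5.

61.5, 51.5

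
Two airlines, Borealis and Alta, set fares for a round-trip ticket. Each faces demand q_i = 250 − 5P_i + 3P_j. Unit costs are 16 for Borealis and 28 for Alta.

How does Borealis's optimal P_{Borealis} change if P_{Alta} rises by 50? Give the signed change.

15

Borealis's profit: π = (P_{Borealis} − 16)(250 − 5P_{Borealis} + 3P_{Alta}).
∂π/∂P_{Borealis} = 330 − 10P_{Borealis} + 3P_{Alta} = 0 ⇒ P_{Borealis} = 33 + 0.3P_{Alta}.
The reaction-function slope is 0.3, so a 50-unit rise in P_{Alta} moves P_{Borealis} by 0.3 × 50 = 15. Borealis's best response rises — the actions are strategic complements.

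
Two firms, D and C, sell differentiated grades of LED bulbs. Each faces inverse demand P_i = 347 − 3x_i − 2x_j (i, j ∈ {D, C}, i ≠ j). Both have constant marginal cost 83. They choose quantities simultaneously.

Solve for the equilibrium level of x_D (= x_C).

Firm D's profit: π = x_D(347 − 3x_D − 2x_C) − 83x_D.
∂π/∂x_D = 264 − 6x_D − 2x_C = 0 ⇒ x_D = 44 − (1/3)x_C.
Setting x_D = x_C in the reaction function: x_D = 44 − (1/3)x_D, so x_D = 44 / (4/3) = 33.

33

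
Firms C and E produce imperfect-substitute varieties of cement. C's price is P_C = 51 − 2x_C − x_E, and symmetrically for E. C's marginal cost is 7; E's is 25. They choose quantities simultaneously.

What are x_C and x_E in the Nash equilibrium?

10, 4

Firm C's profit: π = x_C(51 − 2x_C − x_E) − 7x_C.
∂π/∂x_C = 44 − 4x_C − x_E = 0 ⇒ x_C = 11 − 0.25x_E.
Similarly x_E = 6.5 − 0.25x_C.
Solving the two reaction functions simultaneously: (1 − (−0.25)(−0.25))x_C = 11 − 0.25·6.5, so 0.9375x_C = 9.375 and x_C = 10.
Then x_E = 6.5 − 0.25·10 = 4.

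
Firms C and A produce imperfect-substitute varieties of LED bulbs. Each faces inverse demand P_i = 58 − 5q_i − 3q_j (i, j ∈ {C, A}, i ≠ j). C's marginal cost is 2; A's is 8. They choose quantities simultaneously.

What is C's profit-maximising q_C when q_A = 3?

Firm C's profit: π = q_C(58 − 5q_C − 3q_A) − 2q_C.
∂π/∂q_C = 56 − 10q_C − 3q_A = 0 ⇒ q_C = 5.6 − 0.3q_A.
At q_A = 3: q_C = 5.6 − 0.3·3 = 4.7.

4.7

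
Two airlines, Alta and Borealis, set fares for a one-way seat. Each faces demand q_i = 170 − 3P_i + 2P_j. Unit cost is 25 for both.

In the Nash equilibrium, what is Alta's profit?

3942.1875

Alta's profit: π = (P_{Alta} − 25)(170 − 3P_{Alta} + 2P_{Borealis}).
∂π/∂P_{Alta} = 245 − 6P_{Alta} + 2P_{Borealis} = 0 ⇒ P_{Alta} = 245/6 + (1/3)P_{Borealis}.
The game is symmetric, so in equilibrium P_{Borealis} = P_{Alta}: the reaction function gives (2/3)P_{Alta} = 245/6, hence P_{Alta} = 61.25.
q_{Alta} = 170 − 3·61.25 + 2·61.25 = 108.75.
Profit = (61.25 − 25)·108.75 = 3942.1875.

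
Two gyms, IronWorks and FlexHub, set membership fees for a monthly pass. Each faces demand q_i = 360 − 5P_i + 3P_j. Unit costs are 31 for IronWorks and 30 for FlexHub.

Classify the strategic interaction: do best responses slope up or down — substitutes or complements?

strategic complements

IronWorks's profit: π = (P_{IronWorks} − 31)(360 − 5P_{IronWorks} + 3P_{FlexHub}).
∂π/∂P_{IronWorks} = 515 − 10P_{IronWorks} + 3P_{FlexHub} = 0 ⇒ P_{IronWorks} = 51.5 + 0.3P_{FlexHub}.
The best-response slope dP_{IronWorks}/dP_{FlexHub} = 0.3 > 0: the reaction function is upward-sloping, so the choices are strategic complements.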